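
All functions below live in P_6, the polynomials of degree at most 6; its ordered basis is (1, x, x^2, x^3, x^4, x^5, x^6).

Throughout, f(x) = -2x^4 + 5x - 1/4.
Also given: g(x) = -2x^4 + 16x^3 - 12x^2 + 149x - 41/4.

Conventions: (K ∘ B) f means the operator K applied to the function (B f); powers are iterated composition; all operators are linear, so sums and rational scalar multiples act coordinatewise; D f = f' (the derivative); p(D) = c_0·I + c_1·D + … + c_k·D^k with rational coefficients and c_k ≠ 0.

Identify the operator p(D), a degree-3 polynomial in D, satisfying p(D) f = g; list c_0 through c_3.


p(D) = I − 2·D + (1/2)·D^2 − 3·D^3, i.e. c_0 = 1, c_1 = -2, c_2 = 1/2, c_3 = -3

D^0 f = -2x^4 + 5x - 1/4
D^1 f = -8x^3 + 5
D^2 f = -24x^2
D^3 f = -48x
matching coefficients of g against c_0 f + c_1 Df + … from the top degree down determines the c_i
solution: c_0 = 1, c_1 = -2, c_2 = 1/2, c_3 = -3


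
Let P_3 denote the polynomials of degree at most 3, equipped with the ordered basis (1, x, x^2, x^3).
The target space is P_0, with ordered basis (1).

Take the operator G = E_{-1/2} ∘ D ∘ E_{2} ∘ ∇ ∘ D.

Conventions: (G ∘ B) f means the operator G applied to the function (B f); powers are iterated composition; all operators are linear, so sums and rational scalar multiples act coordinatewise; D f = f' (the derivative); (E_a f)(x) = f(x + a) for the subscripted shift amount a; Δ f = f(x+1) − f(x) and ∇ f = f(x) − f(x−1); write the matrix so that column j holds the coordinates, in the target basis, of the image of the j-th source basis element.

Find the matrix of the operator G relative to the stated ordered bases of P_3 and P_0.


image of 1: 0
image of x: 0
image of x^2: 0
image of x^3: 6
each image's coordinates form column j of the matrix

the matrix is [[0, 0, 0, 6]] (rows listed top to bottom)


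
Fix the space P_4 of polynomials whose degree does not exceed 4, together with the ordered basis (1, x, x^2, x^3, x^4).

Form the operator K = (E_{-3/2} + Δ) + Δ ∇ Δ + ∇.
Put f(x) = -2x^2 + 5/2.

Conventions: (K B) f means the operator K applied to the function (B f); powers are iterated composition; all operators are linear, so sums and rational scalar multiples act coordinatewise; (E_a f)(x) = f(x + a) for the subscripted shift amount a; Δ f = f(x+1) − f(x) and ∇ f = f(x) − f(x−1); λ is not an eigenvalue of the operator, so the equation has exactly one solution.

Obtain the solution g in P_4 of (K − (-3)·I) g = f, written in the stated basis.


write g with unknown coordinates in the stated basis and equate coefficients in (K − (-3)·I) g = f
solving from the highest basis element down gives g = -(1/2)x^2 + (1/8)x + 57/64
check: K g = -(1/2)x^2 - (3/8)x - 11/64
so K g − (-3)·g = -2x^2 + 5/2 = f ✓

g(x) = -(1/2)x^2 + (1/8)x + 57/64


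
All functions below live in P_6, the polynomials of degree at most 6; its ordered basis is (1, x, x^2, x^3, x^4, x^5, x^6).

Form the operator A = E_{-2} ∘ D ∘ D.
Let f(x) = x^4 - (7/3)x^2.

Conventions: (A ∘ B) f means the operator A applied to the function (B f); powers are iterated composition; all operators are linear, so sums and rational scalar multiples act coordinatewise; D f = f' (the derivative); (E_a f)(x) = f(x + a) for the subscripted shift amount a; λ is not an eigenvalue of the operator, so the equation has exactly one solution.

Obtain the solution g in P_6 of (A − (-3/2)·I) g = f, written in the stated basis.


write g with unknown coordinates in the stated basis and equate coefficients in (A − (-3/2)·I) g = f
solving from the highest basis element down gives g = (2/3)x^4 - (62/9)x^2 + (64/3)x - 328/27
check: A g = 8x^2 - 32x + 164/9
so A g − (-3/2)·g = x^4 - (7/3)x^2 = f ✓

the image equals g(x) = (2/3)x^4 - (62/9)x^2 + (64/3)x - 328/27


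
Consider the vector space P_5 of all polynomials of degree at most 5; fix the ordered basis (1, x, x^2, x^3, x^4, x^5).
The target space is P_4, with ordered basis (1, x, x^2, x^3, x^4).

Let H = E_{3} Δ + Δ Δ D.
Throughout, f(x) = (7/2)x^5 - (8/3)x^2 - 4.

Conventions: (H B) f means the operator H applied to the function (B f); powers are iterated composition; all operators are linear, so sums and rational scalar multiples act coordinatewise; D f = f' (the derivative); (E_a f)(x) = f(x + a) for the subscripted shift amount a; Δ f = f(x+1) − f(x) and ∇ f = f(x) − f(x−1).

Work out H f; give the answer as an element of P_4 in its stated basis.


g(x) = (35/2)x^4 + 245x^3 + 1505x^2 + (20863/6)x + 17759/6

Δ f = (35/2)x^4 + 35x^3 + 35x^2 + (73/6)x + 5/6
E_{3} Δ f = (35/2)x^4 + 245x^3 + 1295x^2 + (18343/6)x + 16289/6
D f = (35/2)x^4 - (16/3)x
Δ D f = 70x^3 + 105x^2 + 70x + 73/6
Δ (Δ D) f = 210x^2 + 420x + 245
(E_{3} Δ + Δ Δ D) f = (35/2)x^4 + 245x^3 + 1505x^2 + (20863/6)x + 17759/6


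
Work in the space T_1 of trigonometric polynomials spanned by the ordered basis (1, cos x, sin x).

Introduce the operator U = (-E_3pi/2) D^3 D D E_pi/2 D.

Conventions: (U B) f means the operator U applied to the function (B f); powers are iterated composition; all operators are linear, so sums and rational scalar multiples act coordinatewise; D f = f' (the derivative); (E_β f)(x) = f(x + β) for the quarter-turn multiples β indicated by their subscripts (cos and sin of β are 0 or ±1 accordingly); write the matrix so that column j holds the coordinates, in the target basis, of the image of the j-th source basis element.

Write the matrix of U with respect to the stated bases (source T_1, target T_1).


the matrix is [[0, 0, 0]; [0, 1, 0]; [0, 0, 1]] (rows listed top to bottom)

image of 1: 0
image of cos x: cos x
image of sin x: sin x
each image's coordinates form column j of the matrix


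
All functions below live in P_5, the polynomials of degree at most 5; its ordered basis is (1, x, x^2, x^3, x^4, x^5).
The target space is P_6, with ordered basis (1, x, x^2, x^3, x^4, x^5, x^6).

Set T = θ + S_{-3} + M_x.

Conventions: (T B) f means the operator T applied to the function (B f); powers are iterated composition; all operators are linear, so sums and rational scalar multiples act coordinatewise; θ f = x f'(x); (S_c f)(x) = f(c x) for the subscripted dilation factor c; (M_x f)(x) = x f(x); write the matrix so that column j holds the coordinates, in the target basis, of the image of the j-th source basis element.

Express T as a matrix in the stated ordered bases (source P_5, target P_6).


the matrix is [[1, 0, 0, 0, 0, 0]; [1, -2, 0, 0, 0, 0]; [0, 1, 11, 0, 0, 0]; [0, 0, 1, -24, 0, 0]; [0, 0, 0, 1, 85, 0]; [0, 0, 0, 0, 1, -238]; [0, 0, 0, 0, 0, 1]] (rows listed top to bottom)

image of 1: x + 1
image of x: x^2 - 2x
image of x^2: x^3 + 11x^2
image of x^3: x^4 - 24x^3
image of x^4: x^5 + 85x^4
image of x^5: x^6 - 238x^5
each image's coordinates form column j of the matrix


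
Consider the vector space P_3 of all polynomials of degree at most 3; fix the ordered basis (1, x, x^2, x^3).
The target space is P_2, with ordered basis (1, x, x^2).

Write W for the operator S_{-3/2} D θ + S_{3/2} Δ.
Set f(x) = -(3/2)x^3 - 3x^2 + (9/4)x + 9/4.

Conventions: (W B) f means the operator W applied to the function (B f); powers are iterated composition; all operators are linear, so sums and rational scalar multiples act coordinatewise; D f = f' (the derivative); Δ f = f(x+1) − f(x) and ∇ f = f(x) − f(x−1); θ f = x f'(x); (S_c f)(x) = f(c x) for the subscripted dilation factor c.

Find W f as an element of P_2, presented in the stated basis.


θ f = -(9/2)x^3 - 6x^2 + (9/4)x
D θ f = -(27/2)x^2 - 12x + 9/4
S_{-3/2} D θ f = -(243/8)x^2 + 18x + 9/4
Δ f = -(9/2)x^2 - (21/2)x - 9/4
S_{3/2} Δ f = -(81/8)x^2 - (63/4)x - 9/4
(S_{-3/2} D θ + S_{3/2} Δ) f = -(81/2)x^2 + (9/4)x

g(x) = -(81/2)x^2 + (9/4)x


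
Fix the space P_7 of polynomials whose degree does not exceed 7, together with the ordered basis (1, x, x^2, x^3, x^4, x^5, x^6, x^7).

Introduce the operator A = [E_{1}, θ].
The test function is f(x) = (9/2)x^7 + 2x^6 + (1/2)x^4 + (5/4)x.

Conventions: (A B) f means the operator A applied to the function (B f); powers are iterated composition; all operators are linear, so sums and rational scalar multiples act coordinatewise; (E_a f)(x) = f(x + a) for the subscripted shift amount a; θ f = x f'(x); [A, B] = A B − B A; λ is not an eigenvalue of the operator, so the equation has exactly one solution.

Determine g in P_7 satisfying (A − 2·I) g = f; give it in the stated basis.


g(x) = -(9/4)x^7 - (71/8)x^6 - (591/8)x^5 - (6979/16)x^4 - (16279/8)x^3 - (114591/16)x^2 - (268855/16)x - 630641/32

write g with unknown coordinates in the stated basis and equate coefficients in (A − 2·I) g = f
solving from the highest basis element down gives g = -(9/4)x^7 - (71/8)x^6 - (591/8)x^5 - (6979/16)x^4 - (16279/8)x^3 - (114591/16)x^2 - (268855/16)x - 630641/32
check: A g = -(63/4)x^6 - (591/4)x^5 - (6975/8)x^4 - (16279/4)x^3 - (114591/8)x^2 - (268845/8)x - 630641/16
so A g − 2·g = (9/2)x^7 + 2x^6 + (1/2)x^4 + (5/4)x = f ✓


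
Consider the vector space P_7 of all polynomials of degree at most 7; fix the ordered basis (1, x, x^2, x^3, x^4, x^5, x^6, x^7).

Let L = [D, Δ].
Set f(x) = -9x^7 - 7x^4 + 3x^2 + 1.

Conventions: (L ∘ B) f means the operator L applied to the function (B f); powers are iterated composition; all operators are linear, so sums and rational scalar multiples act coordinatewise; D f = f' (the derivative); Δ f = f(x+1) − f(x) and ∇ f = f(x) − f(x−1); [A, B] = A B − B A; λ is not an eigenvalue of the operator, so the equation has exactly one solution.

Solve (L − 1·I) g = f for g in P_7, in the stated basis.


g(x) = 9x^7 + 7x^4 - 3x^2 - 1

write g with unknown coordinates in the stated basis and equate coefficients in (L − 1·I) g = f
solving from the highest basis element down gives g = 9x^7 + 7x^4 - 3x^2 - 1
check: L g = 0
so L g − 1·g = -9x^7 - 7x^4 + 3x^2 + 1 = f ✓


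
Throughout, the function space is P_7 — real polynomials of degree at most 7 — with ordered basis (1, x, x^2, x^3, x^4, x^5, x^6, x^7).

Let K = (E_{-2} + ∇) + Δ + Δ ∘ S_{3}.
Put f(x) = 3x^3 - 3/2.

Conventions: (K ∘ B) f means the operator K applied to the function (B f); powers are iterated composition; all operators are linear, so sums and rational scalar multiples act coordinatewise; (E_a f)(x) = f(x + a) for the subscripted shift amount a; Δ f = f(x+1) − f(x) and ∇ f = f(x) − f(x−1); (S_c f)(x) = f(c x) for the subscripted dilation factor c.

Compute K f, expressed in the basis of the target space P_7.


g(x) = 3x^3 + 243x^2 + 279x + 123/2

E_{-2} f = 3x^3 - 18x^2 + 36x - 51/2
∇ f = 9x^2 - 9x + 3
(E_{-2} + ∇) f = 3x^3 - 9x^2 + 27x - 45/2
Δ f = 9x^2 + 9x + 3
S_{3} f = 81x^3 - 3/2
Δ S_{3} f = 243x^2 + 243x + 81
((E_{-2} + ∇) + Δ + Δ ∘ S_{3}) f = 3x^3 + 243x^2 + 279x + 123/2


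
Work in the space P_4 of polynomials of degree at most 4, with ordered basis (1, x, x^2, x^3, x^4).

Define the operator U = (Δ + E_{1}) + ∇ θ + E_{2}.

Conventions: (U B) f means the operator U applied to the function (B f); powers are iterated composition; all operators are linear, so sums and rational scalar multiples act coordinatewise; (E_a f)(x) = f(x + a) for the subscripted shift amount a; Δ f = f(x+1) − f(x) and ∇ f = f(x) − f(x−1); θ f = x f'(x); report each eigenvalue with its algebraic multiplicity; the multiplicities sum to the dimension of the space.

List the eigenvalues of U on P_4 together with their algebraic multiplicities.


λ = 2 (multiplicity 5)

image of 1: 2
image of x: 2x + 5
image of x^2: 2x^2 + 12x + 4
image of x^3: 2x^3 + 21x^2 + 9x + 13
image of x^4: 2x^4 + 32x^3 + 12x^2 + 56x + 14
the matrix is upper triangular; its diagonal is (2, 2, 2, 2, 2)
for a triangular matrix the eigenvalues are the diagonal entries, with algebraic multiplicity their repetition count


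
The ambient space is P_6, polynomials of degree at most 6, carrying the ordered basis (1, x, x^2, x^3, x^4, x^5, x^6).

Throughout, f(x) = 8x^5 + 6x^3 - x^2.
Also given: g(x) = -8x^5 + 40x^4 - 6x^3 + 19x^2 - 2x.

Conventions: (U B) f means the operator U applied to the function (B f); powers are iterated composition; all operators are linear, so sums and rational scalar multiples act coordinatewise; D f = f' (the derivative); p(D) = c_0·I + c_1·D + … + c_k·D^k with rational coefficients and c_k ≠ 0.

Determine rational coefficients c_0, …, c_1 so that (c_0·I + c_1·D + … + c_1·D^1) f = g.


D^0 f = 8x^5 + 6x^3 - x^2
D^1 f = 40x^4 + 18x^2 - 2x
matching coefficients of g against c_0 f + c_1 Df + … from the top degree down determines the c_i
solution: c_0 = -1, c_1 = 1

p(D) = -I + D, i.e. c_0 = -1, c_1 = 1


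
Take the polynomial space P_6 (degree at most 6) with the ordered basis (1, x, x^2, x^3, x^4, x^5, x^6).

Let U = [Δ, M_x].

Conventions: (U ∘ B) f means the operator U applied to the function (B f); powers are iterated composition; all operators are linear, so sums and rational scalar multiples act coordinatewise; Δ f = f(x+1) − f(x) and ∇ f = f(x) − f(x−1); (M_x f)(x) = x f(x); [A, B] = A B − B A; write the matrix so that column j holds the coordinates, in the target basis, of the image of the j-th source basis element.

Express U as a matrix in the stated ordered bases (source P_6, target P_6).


the matrix is [[1, 1, 1, 1, 1, 1, 1]; [0, 1, 2, 3, 4, 5, 6]; [0, 0, 1, 3, 6, 10, 15]; [0, 0, 0, 1, 4, 10, 20]; [0, 0, 0, 0, 1, 5, 15]; [0, 0, 0, 0, 0, 1, 6]; [0, 0, 0, 0, 0, 0, 1]] (rows listed top to bottom)

image of 1: 1
image of x: x + 1
image of x^2: x^2 + 2x + 1
image of x^3: x^3 + 3x^2 + 3x + 1
image of x^4: x^4 + 4x^3 + 6x^2 + 4x + 1
image of x^5: x^5 + 5x^4 + 10x^3 + 10x^2 + 5x + 1
image of x^6: x^6 + 6x^5 + 15x^4 + 20x^3 + 15x^2 + 6x + 1
each image's coordinates form column j of the matrix


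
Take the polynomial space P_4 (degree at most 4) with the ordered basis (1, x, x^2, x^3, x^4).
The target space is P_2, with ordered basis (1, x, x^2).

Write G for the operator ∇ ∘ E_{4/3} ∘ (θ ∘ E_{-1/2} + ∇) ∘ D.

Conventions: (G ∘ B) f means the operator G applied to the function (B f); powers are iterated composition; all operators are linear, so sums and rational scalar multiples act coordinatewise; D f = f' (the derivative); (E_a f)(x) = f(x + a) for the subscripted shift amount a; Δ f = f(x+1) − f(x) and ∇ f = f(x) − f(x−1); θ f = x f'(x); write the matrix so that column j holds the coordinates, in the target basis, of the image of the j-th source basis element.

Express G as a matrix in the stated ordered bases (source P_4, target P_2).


the matrix is [[0, 0, 2, 13, 19]; [0, 0, 0, 12, 60]; [0, 0, 0, 0, 36]] (rows listed top to bottom)

image of 1: 0
image of x: 0
image of x^2: 2
image of x^3: 12x + 13
image of x^4: 36x^2 + 60x + 19
each image's coordinates form column j of the matrix


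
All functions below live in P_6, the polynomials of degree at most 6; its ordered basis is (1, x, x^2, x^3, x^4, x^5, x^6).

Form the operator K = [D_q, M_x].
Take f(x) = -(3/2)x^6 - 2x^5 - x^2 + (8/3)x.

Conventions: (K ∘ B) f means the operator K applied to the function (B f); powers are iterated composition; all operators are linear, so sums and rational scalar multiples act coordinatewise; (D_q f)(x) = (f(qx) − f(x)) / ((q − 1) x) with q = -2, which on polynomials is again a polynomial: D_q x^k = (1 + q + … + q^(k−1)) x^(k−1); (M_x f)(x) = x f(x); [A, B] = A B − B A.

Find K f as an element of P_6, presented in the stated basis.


M_x f = -(3/2)x^7 - 2x^6 - x^3 + (8/3)x^2
D_q M_x f = -(129/2)x^6 + 42x^5 - 3x^2 - (8/3)x
D_q f = (63/2)x^5 - 22x^4 + x + 8/3
M_x D_q f = (63/2)x^6 - 22x^5 + x^2 + (8/3)x
[D_q, M_x] f = -96x^6 + 64x^5 - 4x^2 - (16/3)x

g(x) = -96x^6 + 64x^5 - 4x^2 - (16/3)x


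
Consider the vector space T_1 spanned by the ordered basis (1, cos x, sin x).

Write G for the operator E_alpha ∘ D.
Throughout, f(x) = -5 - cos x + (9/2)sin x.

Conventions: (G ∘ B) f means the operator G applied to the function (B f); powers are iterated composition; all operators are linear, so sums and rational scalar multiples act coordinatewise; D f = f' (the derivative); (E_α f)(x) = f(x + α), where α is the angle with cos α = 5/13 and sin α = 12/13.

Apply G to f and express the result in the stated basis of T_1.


the image equals g(x) = (69/26)cos x - (49/13)sin x

D f = (9/2)cos x + sin x
E_alpha D f = (69/26)cos x - (49/13)sin x


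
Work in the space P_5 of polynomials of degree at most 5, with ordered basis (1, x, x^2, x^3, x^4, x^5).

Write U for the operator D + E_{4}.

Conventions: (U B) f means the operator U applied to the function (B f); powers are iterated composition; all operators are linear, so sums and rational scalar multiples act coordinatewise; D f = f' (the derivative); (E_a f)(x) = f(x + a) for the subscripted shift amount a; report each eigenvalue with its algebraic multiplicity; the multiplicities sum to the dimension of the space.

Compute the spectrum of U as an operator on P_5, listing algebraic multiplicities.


λ = 1 (multiplicity 6)

image of 1: 1
image of x: x + 5
image of x^2: x^2 + 10x + 16
image of x^3: x^3 + 15x^2 + 48x + 64
image of x^4: x^4 + 20x^3 + 96x^2 + 256x + 256
image of x^5: x^5 + 25x^4 + 160x^3 + 640x^2 + 1280x + 1024
the matrix is upper triangular; its diagonal is (1, 1, 1, 1, 1, 1)
for a triangular matrix the eigenvalues are the diagonal entries, with algebraic multiplicity their repetition count


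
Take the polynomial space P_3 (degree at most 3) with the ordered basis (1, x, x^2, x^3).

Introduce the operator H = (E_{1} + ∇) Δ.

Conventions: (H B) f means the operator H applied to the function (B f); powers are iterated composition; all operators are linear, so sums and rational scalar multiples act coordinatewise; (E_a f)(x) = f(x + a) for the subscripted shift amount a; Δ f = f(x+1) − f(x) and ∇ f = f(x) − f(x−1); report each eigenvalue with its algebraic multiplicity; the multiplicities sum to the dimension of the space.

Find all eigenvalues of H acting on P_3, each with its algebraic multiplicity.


λ = 0 (multiplicity 4)

image of 1: 0
image of x: 1
image of x^2: 2x + 5
image of x^3: 3x^2 + 15x + 7
the matrix is upper triangular; its diagonal is (0, 0, 0, 0)
for a triangular matrix the eigenvalues are the diagonal entries, with algebraic multiplicity their repetition count


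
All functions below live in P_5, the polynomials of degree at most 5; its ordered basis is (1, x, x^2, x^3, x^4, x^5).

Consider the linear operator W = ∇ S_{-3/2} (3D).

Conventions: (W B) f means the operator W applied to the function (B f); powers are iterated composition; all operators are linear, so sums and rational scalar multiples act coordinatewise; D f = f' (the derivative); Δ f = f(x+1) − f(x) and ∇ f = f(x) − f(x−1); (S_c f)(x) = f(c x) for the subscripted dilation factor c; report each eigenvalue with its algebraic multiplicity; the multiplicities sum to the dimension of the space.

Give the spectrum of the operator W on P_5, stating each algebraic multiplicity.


image of 1: 0
image of x: 0
image of x^2: -9
image of x^3: (81/2)x - 81/4
image of x^4: -(243/2)x^2 + (243/2)x - 81/2
image of x^5: (1215/4)x^3 - (3645/8)x^2 + (1215/4)x - 1215/16
the matrix is upper triangular; its diagonal is (0, 0, 0, 0, 0, 0)
for a triangular matrix the eigenvalues are the diagonal entries, with algebraic multiplicity their repetition count

λ = 0 (multiplicity 6)


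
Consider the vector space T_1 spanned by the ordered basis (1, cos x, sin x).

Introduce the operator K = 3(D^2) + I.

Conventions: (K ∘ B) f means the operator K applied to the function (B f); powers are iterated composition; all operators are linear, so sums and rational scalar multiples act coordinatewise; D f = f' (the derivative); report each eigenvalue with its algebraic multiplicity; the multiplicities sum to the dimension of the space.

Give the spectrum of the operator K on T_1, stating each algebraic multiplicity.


image of 1: 1
image of cos x: -2cos x
image of sin x: -2sin x
the matrix is diagonal; its diagonal is (1, -2, -2)
for a triangular matrix the eigenvalues are the diagonal entries, with algebraic multiplicity their repetition count

λ = -2 (multiplicity 2), λ = 1 (multiplicity 1)


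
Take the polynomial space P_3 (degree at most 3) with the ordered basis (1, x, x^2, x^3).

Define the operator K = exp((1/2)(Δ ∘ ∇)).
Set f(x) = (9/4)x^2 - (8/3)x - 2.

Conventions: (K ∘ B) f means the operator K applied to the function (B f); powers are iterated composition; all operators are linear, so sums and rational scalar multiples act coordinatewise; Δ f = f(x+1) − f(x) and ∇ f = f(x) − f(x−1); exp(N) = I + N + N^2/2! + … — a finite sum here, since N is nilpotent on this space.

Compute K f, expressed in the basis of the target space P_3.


order-1 term: 9/4
the series for exp((1/2)(Δ ∘ ∇)) f terminates at order 1
exp((1/2)(Δ ∘ ∇)) f = (9/4)x^2 - (8/3)x + 1/4

g(x) = (9/4)x^2 - (8/3)x + 1/4


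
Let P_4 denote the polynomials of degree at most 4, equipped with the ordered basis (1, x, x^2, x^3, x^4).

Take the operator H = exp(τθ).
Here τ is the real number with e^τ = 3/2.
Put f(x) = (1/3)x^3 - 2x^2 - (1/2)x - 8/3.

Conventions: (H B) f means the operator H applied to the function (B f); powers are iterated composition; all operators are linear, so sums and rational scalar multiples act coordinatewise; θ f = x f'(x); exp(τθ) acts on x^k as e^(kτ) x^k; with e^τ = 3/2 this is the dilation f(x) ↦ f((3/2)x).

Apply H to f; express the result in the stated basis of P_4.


exp(τθ) x^k = e^(kτ) x^k; with e^τ = 3/2 this sends x^k to (3/2)^k x^k
x ↦ 3/2 x
x^2 ↦ 9/4 x^2
x^3 ↦ 27/8 x^3
applying this coordinatewise to f: exp(τθ) f = (9/8)x^3 - (9/2)x^2 - (3/4)x - 8/3

the result is g(x) = (9/8)x^3 - (9/2)x^2 - (3/4)x - 8/3


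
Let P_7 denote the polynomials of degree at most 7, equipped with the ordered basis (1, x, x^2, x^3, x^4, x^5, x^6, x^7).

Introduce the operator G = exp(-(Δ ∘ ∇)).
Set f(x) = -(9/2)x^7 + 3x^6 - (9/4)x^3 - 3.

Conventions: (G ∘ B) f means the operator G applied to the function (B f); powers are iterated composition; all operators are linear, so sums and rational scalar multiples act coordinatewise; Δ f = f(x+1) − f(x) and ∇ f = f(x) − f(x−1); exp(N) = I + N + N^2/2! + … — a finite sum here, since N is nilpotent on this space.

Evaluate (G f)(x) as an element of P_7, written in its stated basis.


order-1 term: 189x^5 - 90x^4 + 315x^3 - 90x^2 + (153/2)x - 6
order-2 term: -1890x^3 + 540x^2 - 1890x + 180
order-3 term: 3780x - 360
the series for exp(-(Δ ∘ ∇)) f terminates at order 3
exp(-(Δ ∘ ∇)) f = -(9/2)x^7 + 3x^6 + 189x^5 - 90x^4 - (6309/4)x^3 + 450x^2 + (3933/2)x - 189

g(x) = -(9/2)x^7 + 3x^6 + 189x^5 - 90x^4 - (6309/4)x^3 + 450x^2 + (3933/2)x - 189


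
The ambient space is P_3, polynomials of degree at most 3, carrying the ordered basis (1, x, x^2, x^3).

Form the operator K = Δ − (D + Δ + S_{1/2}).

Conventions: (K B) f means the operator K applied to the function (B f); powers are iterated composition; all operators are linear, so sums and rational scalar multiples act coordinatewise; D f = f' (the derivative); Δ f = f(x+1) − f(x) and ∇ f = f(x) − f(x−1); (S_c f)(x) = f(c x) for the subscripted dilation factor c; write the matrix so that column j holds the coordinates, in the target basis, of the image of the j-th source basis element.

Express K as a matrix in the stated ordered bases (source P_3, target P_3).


image of 1: -1
image of x: -(1/2)x - 1
image of x^2: -(1/4)x^2 - 2x
image of x^3: -(1/8)x^3 - 3x^2
each image's coordinates form column j of the matrix

the matrix is [[-1, -1, 0, 0]; [0, -1/2, -2, 0]; [0, 0, -1/4, -3]; [0, 0, 0, -1/8]] (rows listed top to bottom)


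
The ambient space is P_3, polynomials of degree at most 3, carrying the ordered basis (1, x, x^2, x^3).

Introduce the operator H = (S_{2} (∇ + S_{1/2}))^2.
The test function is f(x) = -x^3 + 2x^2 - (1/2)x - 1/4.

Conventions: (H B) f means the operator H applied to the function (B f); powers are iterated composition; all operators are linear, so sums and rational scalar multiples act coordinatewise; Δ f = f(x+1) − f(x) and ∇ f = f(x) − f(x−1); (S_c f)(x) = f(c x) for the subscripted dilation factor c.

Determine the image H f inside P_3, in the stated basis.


∇ f = -3x^2 + 7x - 7/2
S_{1/2} f = -(1/8)x^3 + (1/2)x^2 - (1/4)x - 1/4
(∇ + S_{1/2}) f = -(1/8)x^3 - (5/2)x^2 + (27/4)x - 15/4
S_{2} (∇ + S_{1/2}) f = -x^3 - 10x^2 + (27/2)x - 15/4
∇ (S_{2} (∇ + S_{1/2})) f = -3x^2 - 17x + 45/2
S_{1/2} (S_{2} (∇ + S_{1/2})) f = -(1/8)x^3 - (5/2)x^2 + (27/4)x - 15/4
(∇ + S_{1/2}) (S_{2} (∇ + S_{1/2})) f = -(1/8)x^3 - (11/2)x^2 - (41/4)x + 75/4
S_{2} (∇ + S_{1/2}) (S_{2} (∇ + S_{1/2})) f = -x^3 - 22x^2 - (41/2)x + 75/4

the result is g(x) = -x^3 - 22x^2 - (41/2)x + 75/4


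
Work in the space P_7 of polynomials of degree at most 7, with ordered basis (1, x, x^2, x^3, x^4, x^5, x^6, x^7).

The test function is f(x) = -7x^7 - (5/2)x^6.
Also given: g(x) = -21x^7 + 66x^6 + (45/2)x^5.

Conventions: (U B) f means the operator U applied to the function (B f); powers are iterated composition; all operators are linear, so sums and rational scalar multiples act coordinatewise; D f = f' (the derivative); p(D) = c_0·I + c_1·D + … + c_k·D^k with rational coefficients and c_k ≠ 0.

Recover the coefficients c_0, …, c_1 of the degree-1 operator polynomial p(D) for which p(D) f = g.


D^0 f = -7x^7 - (5/2)x^6
D^1 f = -49x^6 - 15x^5
matching coefficients of g against c_0 f + c_1 Df + … from the top degree down determines the c_i
solution: c_0 = 3, c_1 = -3/2

p(D) = 3·I − (3/2)·D, i.e. c_0 = 3, c_1 = -3/2


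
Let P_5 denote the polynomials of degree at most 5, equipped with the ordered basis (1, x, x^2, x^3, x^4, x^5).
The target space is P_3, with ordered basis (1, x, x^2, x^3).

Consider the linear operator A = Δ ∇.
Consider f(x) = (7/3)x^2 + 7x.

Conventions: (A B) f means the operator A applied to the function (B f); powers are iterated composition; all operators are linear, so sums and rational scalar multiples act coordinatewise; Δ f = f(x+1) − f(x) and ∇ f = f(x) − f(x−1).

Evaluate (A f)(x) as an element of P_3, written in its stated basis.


the result is g(x) = 14/3

∇ f = (14/3)x + 14/3
Δ ∇ f = 14/3


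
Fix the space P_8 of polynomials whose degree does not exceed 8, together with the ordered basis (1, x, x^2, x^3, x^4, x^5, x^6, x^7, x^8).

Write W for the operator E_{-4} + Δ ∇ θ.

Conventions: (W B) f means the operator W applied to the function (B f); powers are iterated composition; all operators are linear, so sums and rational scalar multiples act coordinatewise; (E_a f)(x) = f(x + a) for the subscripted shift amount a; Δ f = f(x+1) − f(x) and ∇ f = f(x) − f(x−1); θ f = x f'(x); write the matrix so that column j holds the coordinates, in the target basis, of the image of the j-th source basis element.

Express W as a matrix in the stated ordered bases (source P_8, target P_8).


the matrix is [[1, -4, 20, -64, 264, -1024, 4108, -16384, 65552]; [0, 1, -8, 66, -256, 1330, -6144, 28770, -131072]; [0, 0, 1, -12, 144, -640, 4020, -21504, 115136]; [0, 0, 0, 1, -16, 260, -1280, 9450, -57344]; [0, 0, 0, 0, 1, -20, 420, -2240, 19040]; [0, 0, 0, 0, 0, 1, -24, 630, -3584]; [0, 0, 0, 0, 0, 0, 1, -28, 896]; [0, 0, 0, 0, 0, 0, 0, 1, -32]; [0, 0, 0, 0, 0, 0, 0, 0, 1]] (rows listed top to bottom)

image of 1: 1
image of x: x - 4
image of x^2: x^2 - 8x + 20
image of x^3: x^3 - 12x^2 + 66x - 64
image of x^4: x^4 - 16x^3 + 144x^2 - 256x + 264
image of x^5: x^5 - 20x^4 + 260x^3 - 640x^2 + 1330x - 1024
image of x^6: x^6 - 24x^5 + 420x^4 - 1280x^3 + 4020x^2 - 6144x + 4108
image of x^7: x^7 - 28x^6 + 630x^5 - 2240x^4 + 9450x^3 - 21504x^2 + 28770x - 16384
image of x^8: x^8 - 32x^7 + 896x^6 - 3584x^5 + 19040x^4 - 57344x^3 + 115136x^2 - 131072x + 65552
each image's coordinates form column j of the matrix


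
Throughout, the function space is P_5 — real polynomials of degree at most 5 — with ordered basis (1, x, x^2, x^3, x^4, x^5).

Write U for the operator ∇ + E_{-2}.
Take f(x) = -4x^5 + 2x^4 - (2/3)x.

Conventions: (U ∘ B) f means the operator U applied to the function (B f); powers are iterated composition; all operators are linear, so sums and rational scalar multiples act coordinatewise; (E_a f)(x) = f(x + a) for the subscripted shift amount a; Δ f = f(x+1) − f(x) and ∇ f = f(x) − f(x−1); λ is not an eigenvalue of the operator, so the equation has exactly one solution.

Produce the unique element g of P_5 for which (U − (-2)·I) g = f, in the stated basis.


write g with unknown coordinates in the stated basis and equate coefficients in (U − (-2)·I) g = f
solving from the highest basis element down gives g = -(4/3)x^5 - (14/9)x^4 + (304/27)x^3 - (284/27)x^2 - (1798/81)x + 5684/243
check: U g = -(4/3)x^5 + (46/9)x^4 - (608/27)x^3 + (568/27)x^2 + (3542/81)x - 11368/243
so U g − (-2)·g = -4x^5 + 2x^4 - (2/3)x = f ✓

the image equals g(x) = -(4/3)x^5 - (14/9)x^4 + (304/27)x^3 - (284/27)x^2 - (1798/81)x + 5684/243


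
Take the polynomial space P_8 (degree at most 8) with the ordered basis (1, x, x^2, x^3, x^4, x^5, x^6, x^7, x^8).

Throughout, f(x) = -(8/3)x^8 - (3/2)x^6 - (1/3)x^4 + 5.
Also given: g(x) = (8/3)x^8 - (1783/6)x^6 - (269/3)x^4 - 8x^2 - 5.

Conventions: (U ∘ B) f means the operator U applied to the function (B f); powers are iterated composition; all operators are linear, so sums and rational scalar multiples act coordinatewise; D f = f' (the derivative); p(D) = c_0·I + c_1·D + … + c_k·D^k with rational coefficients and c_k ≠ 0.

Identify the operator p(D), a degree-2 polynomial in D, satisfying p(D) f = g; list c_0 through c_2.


c_0 = -1, c_1 = 0, c_2 = 2

D^0 f = -(8/3)x^8 - (3/2)x^6 - (1/3)x^4 + 5
D^1 f = -(64/3)x^7 - 9x^5 - (4/3)x^3
D^2 f = -(448/3)x^6 - 45x^4 - 4x^2
matching coefficients of g against c_0 f + c_1 Df + … from the top degree down determines the c_i
solution: c_0 = -1, c_1 = 0, c_2 = 2


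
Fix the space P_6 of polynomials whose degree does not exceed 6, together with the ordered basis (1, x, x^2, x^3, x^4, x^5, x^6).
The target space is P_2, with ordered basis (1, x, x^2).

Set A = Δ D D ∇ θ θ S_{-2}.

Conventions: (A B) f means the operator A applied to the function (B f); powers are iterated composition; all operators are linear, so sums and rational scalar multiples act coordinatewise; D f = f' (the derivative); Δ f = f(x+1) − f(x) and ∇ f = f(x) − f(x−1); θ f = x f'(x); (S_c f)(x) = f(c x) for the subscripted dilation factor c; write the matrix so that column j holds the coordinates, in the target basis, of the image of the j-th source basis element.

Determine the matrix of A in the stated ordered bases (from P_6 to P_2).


the matrix is [[0, 0, 0, 0, 6144, 0, 138240]; [0, 0, 0, 0, 0, -96000, 0]; [0, 0, 0, 0, 0, 0, 829440]] (rows listed top to bottom)

image of 1: 0
image of x: 0
image of x^2: 0
image of x^3: 0
image of x^4: 6144
image of x^5: -96000x
image of x^6: 829440x^2 + 138240
each image's coordinates form column j of the matrix


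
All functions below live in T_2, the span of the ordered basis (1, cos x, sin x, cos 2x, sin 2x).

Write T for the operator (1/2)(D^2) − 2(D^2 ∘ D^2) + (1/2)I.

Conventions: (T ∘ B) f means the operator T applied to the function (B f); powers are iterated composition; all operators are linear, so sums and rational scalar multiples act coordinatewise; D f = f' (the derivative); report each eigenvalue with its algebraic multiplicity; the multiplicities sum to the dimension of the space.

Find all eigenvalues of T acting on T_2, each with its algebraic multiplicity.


image of 1: 1/2
image of cos x: -2cos x
image of sin x: -2sin x
image of cos 2x: -(67/2)cos 2x
image of sin 2x: -(67/2)sin 2x
the matrix is diagonal; its diagonal is (1/2, -2, -2, -67/2, -67/2)
for a triangular matrix the eigenvalues are the diagonal entries, with algebraic multiplicity their repetition count

λ = -67/2 (multiplicity 2), λ = -2 (multiplicity 2), λ = 1/2 (multiplicity 1)


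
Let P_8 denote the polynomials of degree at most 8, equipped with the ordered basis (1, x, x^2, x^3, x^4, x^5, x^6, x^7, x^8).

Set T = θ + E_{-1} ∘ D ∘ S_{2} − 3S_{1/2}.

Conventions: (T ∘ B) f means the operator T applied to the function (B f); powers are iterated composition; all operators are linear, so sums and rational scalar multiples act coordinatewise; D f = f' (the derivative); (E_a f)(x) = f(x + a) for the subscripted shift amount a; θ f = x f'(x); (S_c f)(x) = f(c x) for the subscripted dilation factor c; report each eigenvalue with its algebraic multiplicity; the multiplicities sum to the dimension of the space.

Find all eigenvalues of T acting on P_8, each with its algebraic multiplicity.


λ = -3 (multiplicity 1), λ = -1/2 (multiplicity 1), λ = 5/4 (multiplicity 1), λ = 21/8 (multiplicity 1), λ = 61/16 (multiplicity 1), λ = 157/32 (multiplicity 1), λ = 381/64 (multiplicity 1), λ = 893/128 (multiplicity 1), λ = 2045/256 (multiplicity 1)

image of 1: -3
image of x: -(1/2)x + 2
image of x^2: (5/4)x^2 + 8x - 8
image of x^3: (21/8)x^3 + 24x^2 - 48x + 24
image of x^4: (61/16)x^4 + 64x^3 - 192x^2 + 192x - 64
image of x^5: (157/32)x^5 + 160x^4 - 640x^3 + 960x^2 - 640x + 160
image of x^6: (381/64)x^6 + 384x^5 - 1920x^4 + 3840x^3 - 3840x^2 + 1920x - 384
image of x^7: (893/128)x^7 + 896x^6 - 5376x^5 + 13440x^4 - 17920x^3 + 13440x^2 - 5376x + 896
image of x^8: (2045/256)x^8 + 2048x^7 - 14336x^6 + 43008x^5 - 71680x^4 + 71680x^3 - 43008x^2 + 14336x - 2048
the matrix is upper triangular; its diagonal is (-3, -1/2, 5/4, 21/8, 61/16, 157/32, 381/64, 893/128, 2045/256)
for a triangular matrix the eigenvalues are the diagonal entries, with algebraic multiplicity their repetition count


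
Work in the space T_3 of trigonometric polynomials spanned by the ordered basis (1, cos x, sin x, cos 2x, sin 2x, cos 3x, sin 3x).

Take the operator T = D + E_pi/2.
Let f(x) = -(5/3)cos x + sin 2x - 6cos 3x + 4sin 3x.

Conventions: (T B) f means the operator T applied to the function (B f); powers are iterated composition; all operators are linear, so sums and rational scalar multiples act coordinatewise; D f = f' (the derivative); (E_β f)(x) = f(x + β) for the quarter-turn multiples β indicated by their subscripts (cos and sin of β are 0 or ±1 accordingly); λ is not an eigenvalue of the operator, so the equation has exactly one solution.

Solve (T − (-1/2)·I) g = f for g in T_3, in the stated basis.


g(x) = -(10/51)cos x - (40/51)sin x - (8/17)cos 2x - (2/17)sin 2x - (44/17)cos 3x - (40/17)sin 3x

write g with unknown coordinates in the stated basis and equate coefficients in (T − (-1/2)·I) g = f
solving from the highest basis element down gives g = -(10/51)cos x - (40/51)sin x - (8/17)cos 2x - (2/17)sin 2x - (44/17)cos 3x - (40/17)sin 3x
check: T g = -(80/51)cos x + (20/51)sin x + (4/17)cos 2x + (18/17)sin 2x - (80/17)cos 3x + (88/17)sin 3x
so T g − (-1/2)·g = -(5/3)cos x + sin 2x - 6cos 3x + 4sin 3x = f ✓


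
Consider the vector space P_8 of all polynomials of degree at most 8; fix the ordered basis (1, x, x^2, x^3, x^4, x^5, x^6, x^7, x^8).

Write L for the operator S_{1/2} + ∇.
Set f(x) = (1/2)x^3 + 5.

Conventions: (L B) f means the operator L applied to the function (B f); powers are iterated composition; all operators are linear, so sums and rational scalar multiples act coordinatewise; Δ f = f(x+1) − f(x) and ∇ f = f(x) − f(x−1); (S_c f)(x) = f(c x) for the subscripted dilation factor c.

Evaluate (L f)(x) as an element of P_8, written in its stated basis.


S_{1/2} f = (1/16)x^3 + 5
∇ f = (3/2)x^2 - (3/2)x + 1/2
(S_{1/2} + ∇) f = (1/16)x^3 + (3/2)x^2 - (3/2)x + 11/2

the image equals g(x) = (1/16)x^3 + (3/2)x^2 - (3/2)x + 11/2


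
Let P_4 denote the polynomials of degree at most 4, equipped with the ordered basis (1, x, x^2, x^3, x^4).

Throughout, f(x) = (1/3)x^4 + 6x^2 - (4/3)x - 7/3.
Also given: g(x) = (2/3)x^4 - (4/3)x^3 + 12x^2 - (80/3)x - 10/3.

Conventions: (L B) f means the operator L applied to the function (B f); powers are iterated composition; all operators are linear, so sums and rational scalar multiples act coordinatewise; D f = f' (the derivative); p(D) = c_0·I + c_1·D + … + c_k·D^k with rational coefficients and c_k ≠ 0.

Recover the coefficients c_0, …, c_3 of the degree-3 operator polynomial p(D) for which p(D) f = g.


D^0 f = (1/3)x^4 + 6x^2 - (4/3)x - 7/3
D^1 f = (4/3)x^3 + 12x - 4/3
D^2 f = 4x^2 + 12
D^3 f = 8x
matching coefficients of g against c_0 f + c_1 Df + … from the top degree down determines the c_i
solution: c_0 = 2, c_1 = -1, c_2 = 0, c_3 = -3/2

c_0 = 2, c_1 = -1, c_2 = 0, c_3 = -3/2


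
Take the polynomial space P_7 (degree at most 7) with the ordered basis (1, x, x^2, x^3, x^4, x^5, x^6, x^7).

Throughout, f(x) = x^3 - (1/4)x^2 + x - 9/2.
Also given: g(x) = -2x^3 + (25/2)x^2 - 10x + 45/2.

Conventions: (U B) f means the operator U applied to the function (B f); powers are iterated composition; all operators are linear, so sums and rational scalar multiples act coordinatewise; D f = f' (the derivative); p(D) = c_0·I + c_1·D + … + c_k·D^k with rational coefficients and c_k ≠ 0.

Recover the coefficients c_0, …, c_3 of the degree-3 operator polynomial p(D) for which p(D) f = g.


D^0 f = x^3 - (1/4)x^2 + x - 9/2
D^1 f = 3x^2 - (1/2)x + 1
D^2 f = 6x - 1/2
D^3 f = 6
matching coefficients of g against c_0 f + c_1 Df + … from the top degree down determines the c_i
solution: c_0 = -2, c_1 = 4, c_2 = -1, c_3 = 3/2

c_0 = -2, c_1 = 4, c_2 = -1, c_3 = 3/2


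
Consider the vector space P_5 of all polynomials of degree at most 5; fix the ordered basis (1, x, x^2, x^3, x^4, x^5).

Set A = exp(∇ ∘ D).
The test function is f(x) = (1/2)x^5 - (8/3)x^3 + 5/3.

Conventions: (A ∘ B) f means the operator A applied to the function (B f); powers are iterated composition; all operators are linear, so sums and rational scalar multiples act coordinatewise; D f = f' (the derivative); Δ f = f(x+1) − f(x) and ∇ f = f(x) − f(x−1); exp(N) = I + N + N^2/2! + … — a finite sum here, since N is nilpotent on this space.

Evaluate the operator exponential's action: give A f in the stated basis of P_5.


the image equals g(x) = (1/2)x^5 + (22/3)x^3 - 15x^2 + 24x - 137/6

order-1 term: 10x^3 - 15x^2 - 6x + 11/2
order-2 term: 30x - 30
the series for exp(∇ ∘ D) f terminates at order 2
exp(∇ ∘ D) f = (1/2)x^5 + (22/3)x^3 - 15x^2 + 24x - 137/6


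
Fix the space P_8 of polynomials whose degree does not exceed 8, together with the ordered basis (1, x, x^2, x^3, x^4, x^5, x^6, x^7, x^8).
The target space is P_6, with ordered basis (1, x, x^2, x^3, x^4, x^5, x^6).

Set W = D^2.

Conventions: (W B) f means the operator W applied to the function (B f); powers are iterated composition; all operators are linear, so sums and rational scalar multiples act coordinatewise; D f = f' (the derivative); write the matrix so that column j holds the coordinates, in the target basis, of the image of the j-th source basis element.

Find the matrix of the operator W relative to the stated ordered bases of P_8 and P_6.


image of 1: 0
image of x: 0
image of x^2: 2
image of x^3: 6x
image of x^4: 12x^2
image of x^5: 20x^3
image of x^6: 30x^4
image of x^7: 42x^5
image of x^8: 56x^6
each image's coordinates form column j of the matrix

the matrix is [[0, 0, 2, 0, 0, 0, 0, 0, 0]; [0, 0, 0, 6, 0, 0, 0, 0, 0]; [0, 0, 0, 0, 12, 0, 0, 0, 0]; [0, 0, 0, 0, 0, 20, 0, 0, 0]; [0, 0, 0, 0, 0, 0, 30, 0, 0]; [0, 0, 0, 0, 0, 0, 0, 42, 0]; [0, 0, 0, 0, 0, 0, 0, 0, 56]] (rows listed top to bottom)


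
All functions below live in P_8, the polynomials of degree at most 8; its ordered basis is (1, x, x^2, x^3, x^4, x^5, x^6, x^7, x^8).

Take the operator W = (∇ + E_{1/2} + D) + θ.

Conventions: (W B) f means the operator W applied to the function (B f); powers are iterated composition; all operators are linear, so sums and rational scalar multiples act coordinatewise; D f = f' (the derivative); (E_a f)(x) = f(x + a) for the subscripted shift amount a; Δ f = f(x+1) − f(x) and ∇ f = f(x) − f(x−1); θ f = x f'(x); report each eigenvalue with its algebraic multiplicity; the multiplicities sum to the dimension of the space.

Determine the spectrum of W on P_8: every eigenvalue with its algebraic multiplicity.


λ = 1 (multiplicity 1), λ = 2 (multiplicity 1), λ = 3 (multiplicity 1), λ = 4 (multiplicity 1), λ = 5 (multiplicity 1), λ = 6 (multiplicity 1), λ = 7 (multiplicity 1), λ = 8 (multiplicity 1), λ = 9 (multiplicity 1)

image of 1: 1
image of x: 2x + 5/2
image of x^2: 3x^2 + 5x - 3/4
image of x^3: 4x^3 + (15/2)x^2 - (9/4)x + 9/8
image of x^4: 5x^4 + 10x^3 - (9/2)x^2 + (9/2)x - 15/16
image of x^5: 6x^5 + (25/2)x^4 - (15/2)x^3 + (45/4)x^2 - (75/16)x + 33/32
image of x^6: 7x^6 + 15x^5 - (45/4)x^4 + (45/2)x^3 - (225/16)x^2 + (99/16)x - 63/64
image of x^7: 8x^7 + (35/2)x^6 - (63/4)x^5 + (315/8)x^4 - (525/16)x^3 + (693/32)x^2 - (441/64)x + 129/128
image of x^8: 9x^8 + 20x^7 - 21x^6 + 63x^5 - (525/8)x^4 + (231/4)x^3 - (441/16)x^2 + (129/16)x - 255/256
the matrix is upper triangular; its diagonal is (1, 2, 3, 4, 5, 6, 7, 8, 9)
for a triangular matrix the eigenvalues are the diagonal entries, with algebraic multiplicity their repetition count
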